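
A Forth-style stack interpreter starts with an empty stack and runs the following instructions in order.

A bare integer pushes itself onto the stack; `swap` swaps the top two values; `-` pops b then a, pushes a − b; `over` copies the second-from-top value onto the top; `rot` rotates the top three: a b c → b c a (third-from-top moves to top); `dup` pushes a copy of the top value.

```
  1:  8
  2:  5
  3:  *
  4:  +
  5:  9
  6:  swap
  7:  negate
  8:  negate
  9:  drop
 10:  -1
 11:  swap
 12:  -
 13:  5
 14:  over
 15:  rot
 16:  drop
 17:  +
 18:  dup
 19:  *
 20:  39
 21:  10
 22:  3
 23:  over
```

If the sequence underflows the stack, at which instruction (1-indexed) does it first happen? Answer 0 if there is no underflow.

4

8 → [8]
5 → [8, 5]
* → [40]
+  — needs 2 operands, stack has 1 → underflow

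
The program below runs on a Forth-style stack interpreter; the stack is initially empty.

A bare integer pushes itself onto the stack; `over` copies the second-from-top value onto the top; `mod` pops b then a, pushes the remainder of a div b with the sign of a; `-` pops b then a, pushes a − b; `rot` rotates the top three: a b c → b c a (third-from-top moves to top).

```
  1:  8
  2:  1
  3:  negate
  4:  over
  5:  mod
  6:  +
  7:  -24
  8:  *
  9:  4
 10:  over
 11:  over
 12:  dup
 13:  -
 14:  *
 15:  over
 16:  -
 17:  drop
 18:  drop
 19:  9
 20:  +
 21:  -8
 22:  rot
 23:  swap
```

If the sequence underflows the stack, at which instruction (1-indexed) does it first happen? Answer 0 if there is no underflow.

22

8      → [8]
1      → [8, 1]
negate → [8, -1]
over   → [8, -1, 8]
mod    → [8, -1]
+      → [7]
-24    → [7, -24]
*      → [-168]
4      → [-168, 4]
over   → [-168, 4, -168]
over   → [-168, 4, -168, 4]
dup    → [-168, 4, -168, 4, 4]
-      → [-168, 4, -168, 0]
*      → [-168, 4, 0]
over   → [-168, 4, 0, 4]
-      → [-168, 4, -4]
drop   → [-168, 4]
drop   → [-168]
9      → [-168, 9]
+      → [-159]
-8     → [-159, -8]
rot  — needs 3 operands, stack has 2 → underflow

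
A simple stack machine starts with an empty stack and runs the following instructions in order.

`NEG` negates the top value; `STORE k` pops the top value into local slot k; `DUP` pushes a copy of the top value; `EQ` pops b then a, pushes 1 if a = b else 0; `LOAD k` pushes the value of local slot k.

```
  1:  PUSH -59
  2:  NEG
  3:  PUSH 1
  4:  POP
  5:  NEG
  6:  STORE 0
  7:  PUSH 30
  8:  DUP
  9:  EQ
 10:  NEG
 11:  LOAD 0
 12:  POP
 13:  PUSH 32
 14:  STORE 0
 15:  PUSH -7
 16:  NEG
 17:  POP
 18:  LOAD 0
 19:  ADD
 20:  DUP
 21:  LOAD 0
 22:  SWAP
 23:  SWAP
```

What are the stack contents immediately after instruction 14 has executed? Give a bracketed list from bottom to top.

[-1]

PUSH -59  -59
NEG       59
PUSH 1    59 1
POP       59
NEG       -59
STORE 0   (empty)
PUSH 30   30
DUP       30 30
EQ        1
NEG       -1
LOAD 0    -1 -59
POP       -1
PUSH 32   -1 32
STORE 0   -1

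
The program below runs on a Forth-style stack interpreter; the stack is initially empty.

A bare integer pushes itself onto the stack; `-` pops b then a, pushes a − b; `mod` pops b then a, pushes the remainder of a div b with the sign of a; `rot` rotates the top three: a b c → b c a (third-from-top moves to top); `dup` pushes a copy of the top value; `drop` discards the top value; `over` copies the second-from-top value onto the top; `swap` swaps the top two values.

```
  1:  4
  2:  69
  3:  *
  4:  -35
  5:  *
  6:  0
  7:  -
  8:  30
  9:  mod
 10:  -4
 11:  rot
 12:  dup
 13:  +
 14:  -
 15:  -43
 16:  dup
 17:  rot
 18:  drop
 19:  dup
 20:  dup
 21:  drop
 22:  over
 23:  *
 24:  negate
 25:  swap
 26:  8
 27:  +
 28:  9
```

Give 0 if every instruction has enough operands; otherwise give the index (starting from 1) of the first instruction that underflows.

11

4   : 4
69  : 4 69
*   : 276
-35 : 276 -35
*   : -9660
0   : -9660 0
-   : -9660
30  : -9660 30
mod : 0
-4  : 0 -4
rot  — needs 3 operands, stack has 2 → underflow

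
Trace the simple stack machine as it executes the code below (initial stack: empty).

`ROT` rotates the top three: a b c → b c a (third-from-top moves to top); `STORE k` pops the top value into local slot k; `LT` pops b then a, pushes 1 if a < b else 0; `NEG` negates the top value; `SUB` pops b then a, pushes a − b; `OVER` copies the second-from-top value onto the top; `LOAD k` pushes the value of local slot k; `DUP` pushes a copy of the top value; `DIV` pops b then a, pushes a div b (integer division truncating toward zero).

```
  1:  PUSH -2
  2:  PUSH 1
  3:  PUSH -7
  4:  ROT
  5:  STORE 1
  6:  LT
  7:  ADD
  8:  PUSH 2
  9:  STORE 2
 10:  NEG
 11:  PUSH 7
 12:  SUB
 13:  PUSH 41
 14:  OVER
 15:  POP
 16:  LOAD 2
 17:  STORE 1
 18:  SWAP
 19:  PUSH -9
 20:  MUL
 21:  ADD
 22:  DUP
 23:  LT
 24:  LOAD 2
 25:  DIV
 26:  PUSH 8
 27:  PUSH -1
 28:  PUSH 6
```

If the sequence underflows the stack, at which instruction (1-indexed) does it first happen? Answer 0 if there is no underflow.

7

PUSH -2 → [-2]
PUSH 1  → [-2, 1]
PUSH -7 → [-2, 1, -7]
ROT     → [1, -7, -2]
STORE 1 → [1, -7]
LT      → [0]
ADD  — needs 2 operands, stack has 1 → underflow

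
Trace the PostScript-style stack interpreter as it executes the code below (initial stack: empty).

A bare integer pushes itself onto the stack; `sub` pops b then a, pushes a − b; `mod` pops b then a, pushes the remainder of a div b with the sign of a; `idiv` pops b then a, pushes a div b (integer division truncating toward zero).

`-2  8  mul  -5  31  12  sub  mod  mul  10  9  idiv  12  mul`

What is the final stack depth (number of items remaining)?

-2   -> -2
8    -> -2 8
mul  -> -16
-5   -> -16 -5
31   -> -16 -5 31
12   -> -16 -5 31 12
sub  -> -16 -5 19
mod  -> -16 -5
mul  -> 80
10   -> 80 10
9    -> 80 10 9
idiv -> 80 1
12   -> 80 1 12
mul  -> 80 12

2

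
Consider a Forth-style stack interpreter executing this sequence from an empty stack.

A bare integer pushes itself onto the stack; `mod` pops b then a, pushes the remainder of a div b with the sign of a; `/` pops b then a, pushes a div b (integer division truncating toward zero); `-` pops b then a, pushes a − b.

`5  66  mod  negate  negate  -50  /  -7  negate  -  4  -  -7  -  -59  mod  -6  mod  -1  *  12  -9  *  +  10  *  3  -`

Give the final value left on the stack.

5      -> [5]
66     -> [5, 66]
mod    -> [5]
negate -> [-5]
negate -> [5]
-50    -> [5, -50]
/      -> [0]
-7     -> [0, -7]
negate -> [0, 7]
-      -> [-7]
4      -> [-7, 4]
-      -> [-11]
-7     -> [-11, -7]
-      -> [-4]
-59    -> [-4, -59]
mod    -> [-4]
-6     -> [-4, -6]
mod    -> [-4]
-1     -> [-4, -1]
*      -> [4]
12     -> [4, 12]
-9     -> [4, 12, -9]
*      -> [4, -108]
+      -> [-104]
10     -> [-104, 10]
*      -> [-1040]
3      -> [-1040, 3]
-      -> [-1043]

-1043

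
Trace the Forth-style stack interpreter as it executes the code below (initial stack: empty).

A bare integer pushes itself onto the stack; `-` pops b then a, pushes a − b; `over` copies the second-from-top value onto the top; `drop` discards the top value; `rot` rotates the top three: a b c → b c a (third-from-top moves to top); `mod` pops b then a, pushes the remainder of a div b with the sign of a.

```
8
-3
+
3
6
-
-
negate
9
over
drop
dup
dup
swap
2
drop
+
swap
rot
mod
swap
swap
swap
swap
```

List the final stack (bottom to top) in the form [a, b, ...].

8      -> 8
-3     -> 8 -3
+      -> 5
3      -> 5 3
6      -> 5 3 6
-      -> 5 -3
-      -> 8
negate -> -8
9      -> -8 9
over   -> -8 9 -8
drop   -> -8 9
dup    -> -8 9 9
dup    -> -8 9 9 9
swap   -> -8 9 9 9
2      -> -8 9 9 9 2
drop   -> -8 9 9 9
+      -> -8 9 18
swap   -> -8 18 9
rot    -> 18 9 -8
mod    -> 18 1
swap   -> 1 18
swap   -> 18 1
swap   -> 1 18
swap   -> 18 1

[18, 1]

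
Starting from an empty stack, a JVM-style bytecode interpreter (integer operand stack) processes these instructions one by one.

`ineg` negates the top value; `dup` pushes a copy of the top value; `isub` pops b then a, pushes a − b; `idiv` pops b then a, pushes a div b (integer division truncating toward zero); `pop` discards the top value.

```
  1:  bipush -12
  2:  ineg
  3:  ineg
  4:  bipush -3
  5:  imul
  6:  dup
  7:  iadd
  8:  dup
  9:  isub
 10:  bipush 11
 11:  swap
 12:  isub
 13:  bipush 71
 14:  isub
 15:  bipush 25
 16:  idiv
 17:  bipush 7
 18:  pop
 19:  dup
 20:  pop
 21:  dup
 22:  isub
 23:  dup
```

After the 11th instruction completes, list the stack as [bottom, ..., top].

[11, 0]

bipush -12 → -12
ineg       → 12
ineg       → -12
bipush -3  → -12 -3
imul       → 36
dup        → 36 36
iadd       → 72
dup        → 72 72
isub       → 0
bipush 11  → 0 11
swap       → 11 0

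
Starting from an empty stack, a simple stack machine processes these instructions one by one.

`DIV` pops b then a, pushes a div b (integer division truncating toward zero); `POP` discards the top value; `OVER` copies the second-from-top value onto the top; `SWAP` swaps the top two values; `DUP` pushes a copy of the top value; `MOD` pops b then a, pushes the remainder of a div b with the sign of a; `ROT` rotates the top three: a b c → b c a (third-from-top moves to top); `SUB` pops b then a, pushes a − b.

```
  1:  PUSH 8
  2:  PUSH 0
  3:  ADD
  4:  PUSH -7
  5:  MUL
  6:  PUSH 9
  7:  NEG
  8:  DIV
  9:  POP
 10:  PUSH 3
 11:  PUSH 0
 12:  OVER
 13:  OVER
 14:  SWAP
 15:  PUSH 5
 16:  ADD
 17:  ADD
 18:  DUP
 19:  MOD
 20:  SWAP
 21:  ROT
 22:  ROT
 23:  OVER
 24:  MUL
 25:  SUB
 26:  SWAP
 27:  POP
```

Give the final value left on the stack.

3

PUSH 8  -> 8
PUSH 0  -> 8 0
ADD     -> 8
PUSH -7 -> 8 -7
MUL     -> -56
PUSH 9  -> -56 9
NEG     -> -56 -9
DIV     -> 6
POP     -> (empty)
PUSH 3  -> 3
PUSH 0  -> 3 0
OVER    -> 3 0 3
OVER    -> 3 0 3 0
SWAP    -> 3 0 0 3
PUSH 5  -> 3 0 0 3 5
ADD     -> 3 0 0 8
ADD     -> 3 0 8
DUP     -> 3 0 8 8
MOD     -> 3 0 0
SWAP    -> 3 0 0
ROT     -> 0 0 3
ROT     -> 0 3 0
OVER    -> 0 3 0 3
MUL     -> 0 3 0
SUB     -> 0 3
SWAP    -> 3 0
POP     -> 3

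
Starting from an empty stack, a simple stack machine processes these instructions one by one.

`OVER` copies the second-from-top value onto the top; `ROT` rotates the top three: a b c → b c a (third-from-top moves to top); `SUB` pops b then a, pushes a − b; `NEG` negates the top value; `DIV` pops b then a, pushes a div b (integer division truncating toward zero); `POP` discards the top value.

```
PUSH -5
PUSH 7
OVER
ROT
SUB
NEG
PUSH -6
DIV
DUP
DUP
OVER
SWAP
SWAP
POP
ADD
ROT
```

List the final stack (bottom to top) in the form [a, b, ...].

PUSH -5  [-5]
PUSH 7   [-5, 7]
OVER     [-5, 7, -5]
ROT      [7, -5, -5]
SUB      [7, 0]
NEG      [7, 0]
PUSH -6  [7, 0, -6]
DIV      [7, 0]
DUP      [7, 0, 0]
DUP      [7, 0, 0, 0]
OVER     [7, 0, 0, 0, 0]
SWAP     [7, 0, 0, 0, 0]
SWAP     [7, 0, 0, 0, 0]
POP      [7, 0, 0, 0]
ADD      [7, 0, 0]
ROT      [0, 0, 7]

[0, 0, 7]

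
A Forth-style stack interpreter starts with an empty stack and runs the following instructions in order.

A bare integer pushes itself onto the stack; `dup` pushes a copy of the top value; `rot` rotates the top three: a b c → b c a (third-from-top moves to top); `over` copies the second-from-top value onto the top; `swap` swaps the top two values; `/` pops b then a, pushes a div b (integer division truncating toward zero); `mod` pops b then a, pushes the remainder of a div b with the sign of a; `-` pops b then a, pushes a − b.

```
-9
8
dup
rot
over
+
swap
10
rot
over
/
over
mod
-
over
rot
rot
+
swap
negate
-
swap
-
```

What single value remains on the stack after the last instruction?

-9     : [-9]
8      : [-9, 8]
dup    : [-9, 8, 8]
rot    : [8, 8, -9]
over   : [8, 8, -9, 8]
+      : [8, 8, -1]
swap   : [8, -1, 8]
10     : [8, -1, 8, 10]
rot    : [8, 8, 10, -1]
over   : [8, 8, 10, -1, 10]
/      : [8, 8, 10, 0]
over   : [8, 8, 10, 0, 10]
mod    : [8, 8, 10, 0]
-      : [8, 8, 10]
over   : [8, 8, 10, 8]
rot    : [8, 10, 8, 8]
rot    : [8, 8, 8, 10]
+      : [8, 8, 18]
swap   : [8, 18, 8]
negate : [8, 18, -8]
-      : [8, 26]
swap   : [26, 8]
-      : [18]

18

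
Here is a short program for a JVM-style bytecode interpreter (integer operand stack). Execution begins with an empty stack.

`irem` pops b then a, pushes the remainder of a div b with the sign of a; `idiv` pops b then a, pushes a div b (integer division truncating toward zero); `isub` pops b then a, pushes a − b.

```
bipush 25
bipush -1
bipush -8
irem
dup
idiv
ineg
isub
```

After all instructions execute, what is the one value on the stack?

bipush 25 → 25
bipush -1 → 25 -1
bipush -8 → 25 -1 -8
irem      → 25 -1
dup       → 25 -1 -1
idiv      → 25 1
ineg      → 25 -1
isub      → 26

26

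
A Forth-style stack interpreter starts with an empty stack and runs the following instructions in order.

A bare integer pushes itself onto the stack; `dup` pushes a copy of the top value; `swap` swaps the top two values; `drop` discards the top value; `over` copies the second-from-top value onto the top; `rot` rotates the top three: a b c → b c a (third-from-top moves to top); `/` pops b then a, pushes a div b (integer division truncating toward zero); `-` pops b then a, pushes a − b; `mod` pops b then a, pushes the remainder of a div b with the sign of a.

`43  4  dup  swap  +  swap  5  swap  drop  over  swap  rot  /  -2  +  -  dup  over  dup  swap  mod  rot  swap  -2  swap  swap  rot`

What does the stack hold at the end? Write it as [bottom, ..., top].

43    43
4     43 4
dup   43 4 4
swap  43 4 4
+     43 8
swap  8 43
5     8 43 5
swap  8 5 43
drop  8 5
over  8 5 8
swap  8 8 5
rot   8 5 8
/     8 0
-2    8 0 -2
+     8 -2
-     10
dup   10 10
over  10 10 10
dup   10 10 10 10
swap  10 10 10 10
mod   10 10 0
rot   10 0 10
swap  10 10 0
-2    10 10 0 -2
swap  10 10 -2 0
swap  10 10 0 -2
rot   10 0 -2 10

[10, 0, -2, 10]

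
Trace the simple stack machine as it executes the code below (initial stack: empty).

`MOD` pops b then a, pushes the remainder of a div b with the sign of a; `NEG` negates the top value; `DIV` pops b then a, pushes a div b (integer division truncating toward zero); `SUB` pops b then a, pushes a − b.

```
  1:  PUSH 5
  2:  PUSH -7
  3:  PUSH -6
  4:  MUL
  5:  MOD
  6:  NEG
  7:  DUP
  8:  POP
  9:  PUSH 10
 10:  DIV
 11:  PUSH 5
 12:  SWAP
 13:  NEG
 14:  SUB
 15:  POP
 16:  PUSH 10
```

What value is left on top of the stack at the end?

10

PUSH 5  : 5
PUSH -7 : 5 -7
PUSH -6 : 5 -7 -6
MUL     : 5 42
MOD     : 5
NEG     : -5
DUP     : -5 -5
POP     : -5
PUSH 10 : -5 10
DIV     : 0
PUSH 5  : 0 5
SWAP    : 5 0
NEG     : 5 0
SUB     : 5
POP     : (empty)
PUSH 10 : 10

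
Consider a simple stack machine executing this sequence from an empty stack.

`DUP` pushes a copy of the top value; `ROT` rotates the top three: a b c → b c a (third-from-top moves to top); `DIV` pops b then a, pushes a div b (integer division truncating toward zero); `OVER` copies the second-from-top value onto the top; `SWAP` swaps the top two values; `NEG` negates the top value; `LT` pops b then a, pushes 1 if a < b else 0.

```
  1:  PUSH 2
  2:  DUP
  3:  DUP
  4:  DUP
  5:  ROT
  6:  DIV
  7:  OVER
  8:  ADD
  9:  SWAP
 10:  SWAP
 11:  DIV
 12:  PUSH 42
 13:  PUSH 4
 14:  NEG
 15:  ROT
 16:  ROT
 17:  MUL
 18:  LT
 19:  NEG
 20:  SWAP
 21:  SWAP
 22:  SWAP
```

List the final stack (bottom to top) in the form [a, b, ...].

[-1, 2]

PUSH 2  → [2]
DUP     → [2, 2]
DUP     → [2, 2, 2]
DUP     → [2, 2, 2, 2]
ROT     → [2, 2, 2, 2]
DIV     → [2, 2, 1]
OVER    → [2, 2, 1, 2]
ADD     → [2, 2, 3]
SWAP    → [2, 3, 2]
SWAP    → [2, 2, 3]
DIV     → [2, 0]
PUSH 42 → [2, 0, 42]
PUSH 4  → [2, 0, 42, 4]
NEG     → [2, 0, 42, -4]
ROT     → [2, 42, -4, 0]
ROT     → [2, -4, 0, 42]
MUL     → [2, -4, 0]
LT      → [2, 1]
NEG     → [2, -1]
SWAP    → [-1, 2]
SWAP    → [2, -1]
SWAP    → [-1, 2]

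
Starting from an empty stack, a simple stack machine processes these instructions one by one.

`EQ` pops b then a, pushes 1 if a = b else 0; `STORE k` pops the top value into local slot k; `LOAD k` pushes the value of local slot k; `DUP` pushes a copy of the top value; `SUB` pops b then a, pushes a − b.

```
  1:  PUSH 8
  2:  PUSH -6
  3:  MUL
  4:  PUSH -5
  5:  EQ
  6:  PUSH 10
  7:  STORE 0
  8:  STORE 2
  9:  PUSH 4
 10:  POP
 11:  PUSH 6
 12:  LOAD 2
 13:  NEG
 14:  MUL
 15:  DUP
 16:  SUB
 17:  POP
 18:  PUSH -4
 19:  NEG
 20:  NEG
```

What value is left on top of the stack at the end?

-4

PUSH 8   [8]
PUSH -6  [8, -6]
MUL      [-48]
PUSH -5  [-48, -5]
EQ       [0]
PUSH 10  [0, 10]
STORE 0  [0]
STORE 2  []
PUSH 4   [4]
POP      []
PUSH 6   [6]
LOAD 2   [6, 0]
NEG      [6, 0]
MUL      [0]
DUP      [0, 0]
SUB      [0]
POP      []
PUSH -4  [-4]
NEG      [4]
NEG      [-4]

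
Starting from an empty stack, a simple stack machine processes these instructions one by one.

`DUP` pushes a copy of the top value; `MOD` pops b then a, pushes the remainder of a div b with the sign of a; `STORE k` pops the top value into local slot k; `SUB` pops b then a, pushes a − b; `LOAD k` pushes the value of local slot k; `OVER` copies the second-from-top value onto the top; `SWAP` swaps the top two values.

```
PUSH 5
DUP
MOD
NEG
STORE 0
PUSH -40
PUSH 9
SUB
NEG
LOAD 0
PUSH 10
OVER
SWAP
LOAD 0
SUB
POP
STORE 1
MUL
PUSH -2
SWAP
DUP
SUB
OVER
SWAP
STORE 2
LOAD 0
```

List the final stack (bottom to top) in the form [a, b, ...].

[-2, -2, 0]

PUSH 5   : [5]
DUP      : [5, 5]
MOD      : [0]
NEG      : [0]
STORE 0  : []
PUSH -40 : [-40]
PUSH 9   : [-40, 9]
SUB      : [-49]
NEG      : [49]
LOAD 0   : [49, 0]
PUSH 10  : [49, 0, 10]
OVER     : [49, 0, 10, 0]
SWAP     : [49, 0, 0, 10]
LOAD 0   : [49, 0, 0, 10, 0]
SUB      : [49, 0, 0, 10]
POP      : [49, 0, 0]
STORE 1  : [49, 0]
MUL      : [0]
PUSH -2  : [0, -2]
SWAP     : [-2, 0]
DUP      : [-2, 0, 0]
SUB      : [-2, 0]
OVER     : [-2, 0, -2]
SWAP     : [-2, -2, 0]
STORE 2  : [-2, -2]
LOAD 0   : [-2, -2, 0]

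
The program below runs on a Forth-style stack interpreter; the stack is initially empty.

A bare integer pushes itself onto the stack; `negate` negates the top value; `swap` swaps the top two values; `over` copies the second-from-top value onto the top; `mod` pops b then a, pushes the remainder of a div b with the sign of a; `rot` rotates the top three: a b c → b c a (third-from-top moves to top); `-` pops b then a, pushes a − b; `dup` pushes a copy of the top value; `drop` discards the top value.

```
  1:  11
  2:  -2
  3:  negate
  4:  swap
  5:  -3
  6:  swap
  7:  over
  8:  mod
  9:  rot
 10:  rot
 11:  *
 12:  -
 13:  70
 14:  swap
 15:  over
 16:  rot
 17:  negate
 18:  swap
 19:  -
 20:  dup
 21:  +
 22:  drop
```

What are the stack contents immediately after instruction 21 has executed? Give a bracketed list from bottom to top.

[8, -280]

11     : 11
-2     : 11 -2
negate : 11 2
swap   : 2 11
-3     : 2 11 -3
swap   : 2 -3 11
over   : 2 -3 11 -3
mod    : 2 -3 2
rot    : -3 2 2
rot    : 2 2 -3
*      : 2 -6
-      : 8
70     : 8 70
swap   : 70 8
over   : 70 8 70
rot    : 8 70 70
negate : 8 70 -70
swap   : 8 -70 70
-      : 8 -140
dup    : 8 -140 -140
+      : 8 -280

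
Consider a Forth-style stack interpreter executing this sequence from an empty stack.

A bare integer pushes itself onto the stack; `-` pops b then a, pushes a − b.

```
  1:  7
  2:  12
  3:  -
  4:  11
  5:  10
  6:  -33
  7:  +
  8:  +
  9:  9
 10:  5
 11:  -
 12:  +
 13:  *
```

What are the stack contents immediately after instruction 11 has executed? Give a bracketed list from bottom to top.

[-5, -12, 4]

7   -> 7
12  -> 7 12
-   -> -5
11  -> -5 11
10  -> -5 11 10
-33 -> -5 11 10 -33
+   -> -5 11 -23
+   -> -5 -12
9   -> -5 -12 9
5   -> -5 -12 9 5
-   -> -5 -12 4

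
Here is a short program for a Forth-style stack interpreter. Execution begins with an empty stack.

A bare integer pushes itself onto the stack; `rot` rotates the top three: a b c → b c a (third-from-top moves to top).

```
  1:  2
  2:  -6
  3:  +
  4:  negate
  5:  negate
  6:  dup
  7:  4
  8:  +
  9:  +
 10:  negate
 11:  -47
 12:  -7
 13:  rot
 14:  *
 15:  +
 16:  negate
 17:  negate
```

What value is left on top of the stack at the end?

-75

2      : 2
-6     : 2 -6
+      : -4
negate : 4
negate : -4
dup    : -4 -4
4      : -4 -4 4
+      : -4 0
+      : -4
negate : 4
-47    : 4 -47
-7     : 4 -47 -7
rot    : -47 -7 4
*      : -47 -28
+      : -75
negate : 75
negate : -75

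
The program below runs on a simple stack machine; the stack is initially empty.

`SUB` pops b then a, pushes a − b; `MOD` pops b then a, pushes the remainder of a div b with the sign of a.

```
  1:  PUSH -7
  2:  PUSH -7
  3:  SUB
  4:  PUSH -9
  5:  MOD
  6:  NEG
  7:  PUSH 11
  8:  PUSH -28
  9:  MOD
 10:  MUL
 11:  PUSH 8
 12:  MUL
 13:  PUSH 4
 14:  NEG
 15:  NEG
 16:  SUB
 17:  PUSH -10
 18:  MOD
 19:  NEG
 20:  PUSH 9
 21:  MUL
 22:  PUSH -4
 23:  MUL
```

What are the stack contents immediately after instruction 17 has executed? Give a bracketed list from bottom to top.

[-4, -10]

PUSH -7  : -7
PUSH -7  : -7 -7
SUB      : 0
PUSH -9  : 0 -9
MOD      : 0
NEG      : 0
PUSH 11  : 0 11
PUSH -28 : 0 11 -28
MOD      : 0 11
MUL      : 0
PUSH 8   : 0 8
MUL      : 0
PUSH 4   : 0 4
NEG      : 0 -4
NEG      : 0 4
SUB      : -4
PUSH -10 : -4 -10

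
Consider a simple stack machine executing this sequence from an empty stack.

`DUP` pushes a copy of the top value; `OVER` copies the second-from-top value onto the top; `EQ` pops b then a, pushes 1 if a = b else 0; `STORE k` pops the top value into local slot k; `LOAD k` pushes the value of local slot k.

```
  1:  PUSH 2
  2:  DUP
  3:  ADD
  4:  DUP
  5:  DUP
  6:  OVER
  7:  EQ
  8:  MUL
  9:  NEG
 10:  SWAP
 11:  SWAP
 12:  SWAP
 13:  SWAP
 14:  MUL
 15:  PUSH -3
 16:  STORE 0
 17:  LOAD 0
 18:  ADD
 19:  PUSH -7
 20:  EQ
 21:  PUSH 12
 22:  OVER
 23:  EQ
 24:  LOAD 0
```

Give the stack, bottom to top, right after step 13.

[4, -4]

PUSH 2 -> 2
DUP    -> 2 2
ADD    -> 4
DUP    -> 4 4
DUP    -> 4 4 4
OVER   -> 4 4 4 4
EQ     -> 4 4 1
MUL    -> 4 4
NEG    -> 4 -4
SWAP   -> -4 4
SWAP   -> 4 -4
SWAP   -> -4 4
SWAP   -> 4 -4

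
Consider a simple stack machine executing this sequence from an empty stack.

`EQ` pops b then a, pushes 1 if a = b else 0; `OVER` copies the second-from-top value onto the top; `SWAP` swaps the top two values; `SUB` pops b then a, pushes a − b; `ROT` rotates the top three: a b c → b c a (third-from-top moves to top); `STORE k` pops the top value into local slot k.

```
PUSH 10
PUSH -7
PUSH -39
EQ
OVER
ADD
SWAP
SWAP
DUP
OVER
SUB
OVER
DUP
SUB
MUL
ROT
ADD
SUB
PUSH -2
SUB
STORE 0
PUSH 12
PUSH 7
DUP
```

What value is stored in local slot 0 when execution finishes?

PUSH 10   10
PUSH -7   10 -7
PUSH -39  10 -7 -39
EQ        10 0
OVER      10 0 10
ADD       10 10
SWAP      10 10
SWAP      10 10
DUP       10 10 10
OVER      10 10 10 10
SUB       10 10 0
OVER      10 10 0 10
DUP       10 10 0 10 10
SUB       10 10 0 0
MUL       10 10 0
ROT       10 0 10
ADD       10 10
SUB       0
PUSH -2   0 -2
SUB       2
STORE 0   (empty)
PUSH 12   12
PUSH 7    12 7
DUP       12 7 7

2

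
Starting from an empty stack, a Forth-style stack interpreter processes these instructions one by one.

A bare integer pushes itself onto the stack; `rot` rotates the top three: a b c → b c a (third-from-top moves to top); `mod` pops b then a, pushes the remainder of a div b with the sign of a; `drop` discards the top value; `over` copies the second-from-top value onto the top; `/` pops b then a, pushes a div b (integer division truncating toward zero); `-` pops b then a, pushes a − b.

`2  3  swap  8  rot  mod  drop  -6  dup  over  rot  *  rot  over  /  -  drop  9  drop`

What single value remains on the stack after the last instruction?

2    -> 2
3    -> 2 3
swap -> 3 2
8    -> 3 2 8
rot  -> 2 8 3
mod  -> 2 2
drop -> 2
-6   -> 2 -6
dup  -> 2 -6 -6
over -> 2 -6 -6 -6
rot  -> 2 -6 -6 -6
*    -> 2 -6 36
rot  -> -6 36 2
over -> -6 36 2 36
/    -> -6 36 0
-    -> -6 36
drop -> -6
9    -> -6 9
drop -> -6

-6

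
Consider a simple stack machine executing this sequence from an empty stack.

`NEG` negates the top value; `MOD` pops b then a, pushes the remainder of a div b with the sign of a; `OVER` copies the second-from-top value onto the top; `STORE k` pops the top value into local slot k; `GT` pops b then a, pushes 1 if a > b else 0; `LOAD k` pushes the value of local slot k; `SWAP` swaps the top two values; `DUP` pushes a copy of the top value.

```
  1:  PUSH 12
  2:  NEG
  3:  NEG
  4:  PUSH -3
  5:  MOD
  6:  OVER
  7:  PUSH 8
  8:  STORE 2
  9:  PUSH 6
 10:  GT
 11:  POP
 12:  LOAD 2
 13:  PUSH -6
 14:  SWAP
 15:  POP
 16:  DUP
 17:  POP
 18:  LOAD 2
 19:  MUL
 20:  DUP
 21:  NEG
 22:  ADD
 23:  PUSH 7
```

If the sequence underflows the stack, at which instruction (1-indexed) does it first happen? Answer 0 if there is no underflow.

PUSH 12 -> 12
NEG     -> -12
NEG     -> 12
PUSH -3 -> 12 -3
MOD     -> 0
OVER  — needs 2 operands, stack has 1 → underflow

6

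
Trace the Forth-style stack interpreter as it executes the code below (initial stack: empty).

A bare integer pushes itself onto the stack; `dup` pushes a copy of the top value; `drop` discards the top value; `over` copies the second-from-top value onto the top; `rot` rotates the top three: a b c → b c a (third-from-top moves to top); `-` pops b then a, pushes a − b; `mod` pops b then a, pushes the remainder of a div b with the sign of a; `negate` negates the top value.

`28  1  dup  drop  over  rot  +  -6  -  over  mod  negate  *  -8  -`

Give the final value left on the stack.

8

28     → 28
1      → 28 1
dup    → 28 1 1
drop   → 28 1
over   → 28 1 28
rot    → 1 28 28
+      → 1 56
-6     → 1 56 -6
-      → 1 62
over   → 1 62 1
mod    → 1 0
negate → 1 0
*      → 0
-8     → 0 -8
-      → 8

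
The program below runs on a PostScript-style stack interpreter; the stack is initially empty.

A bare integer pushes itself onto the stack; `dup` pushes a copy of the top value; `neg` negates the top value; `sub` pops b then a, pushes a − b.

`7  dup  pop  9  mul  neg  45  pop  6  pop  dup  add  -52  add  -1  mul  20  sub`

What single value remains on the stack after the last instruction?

158

7   : [7]
dup : [7, 7]
pop : [7]
9   : [7, 9]
mul : [63]
neg : [-63]
45  : [-63, 45]
pop : [-63]
6   : [-63, 6]
pop : [-63]
dup : [-63, -63]
add : [-126]
-52 : [-126, -52]
add : [-178]
-1  : [-178, -1]
mul : [178]
20  : [178, 20]
sub : [158]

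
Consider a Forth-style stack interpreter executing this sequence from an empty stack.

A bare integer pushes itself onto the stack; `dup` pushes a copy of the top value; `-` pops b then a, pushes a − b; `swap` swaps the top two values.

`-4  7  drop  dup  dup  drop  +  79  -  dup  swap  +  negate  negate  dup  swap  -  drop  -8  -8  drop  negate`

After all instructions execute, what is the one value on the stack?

-4     : [-4]
7      : [-4, 7]
drop   : [-4]
dup    : [-4, -4]
dup    : [-4, -4, -4]
drop   : [-4, -4]
+      : [-8]
79     : [-8, 79]
-      : [-87]
dup    : [-87, -87]
swap   : [-87, -87]
+      : [-174]
negate : [174]
negate : [-174]
dup    : [-174, -174]
swap   : [-174, -174]
-      : [0]
drop   : []
-8     : [-8]
-8     : [-8, -8]
drop   : [-8]
negate : [8]

8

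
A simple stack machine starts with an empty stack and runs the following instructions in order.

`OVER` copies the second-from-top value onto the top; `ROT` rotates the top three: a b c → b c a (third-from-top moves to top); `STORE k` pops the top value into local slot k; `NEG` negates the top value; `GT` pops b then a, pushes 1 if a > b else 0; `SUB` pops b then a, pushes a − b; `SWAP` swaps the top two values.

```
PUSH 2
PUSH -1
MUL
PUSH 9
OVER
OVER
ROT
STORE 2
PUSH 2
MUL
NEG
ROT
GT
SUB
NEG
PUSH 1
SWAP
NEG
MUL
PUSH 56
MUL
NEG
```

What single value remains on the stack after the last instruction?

112

PUSH 2  -> 2
PUSH -1 -> 2 -1
MUL     -> -2
PUSH 9  -> -2 9
OVER    -> -2 9 -2
OVER    -> -2 9 -2 9
ROT     -> -2 -2 9 9
STORE 2 -> -2 -2 9
PUSH 2  -> -2 -2 9 2
MUL     -> -2 -2 18
NEG     -> -2 -2 -18
ROT     -> -2 -18 -2
GT      -> -2 0
SUB     -> -2
NEG     -> 2
PUSH 1  -> 2 1
SWAP    -> 1 2
NEG     -> 1 -2
MUL     -> -2
PUSH 56 -> -2 56
MUL     -> -112
NEG     -> 112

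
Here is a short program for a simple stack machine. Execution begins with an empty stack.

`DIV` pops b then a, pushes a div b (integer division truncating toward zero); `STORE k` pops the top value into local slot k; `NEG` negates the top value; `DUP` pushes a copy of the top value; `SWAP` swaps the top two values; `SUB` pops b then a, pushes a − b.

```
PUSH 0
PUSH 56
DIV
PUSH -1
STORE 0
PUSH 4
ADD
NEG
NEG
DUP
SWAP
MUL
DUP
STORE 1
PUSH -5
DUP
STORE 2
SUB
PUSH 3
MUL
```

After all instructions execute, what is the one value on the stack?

PUSH 0  → 0
PUSH 56 → 0 56
DIV     → 0
PUSH -1 → 0 -1
STORE 0 → 0
PUSH 4  → 0 4
ADD     → 4
NEG     → -4
NEG     → 4
DUP     → 4 4
SWAP    → 4 4
MUL     → 16
DUP     → 16 16
STORE 1 → 16
PUSH -5 → 16 -5
DUP     → 16 -5 -5
STORE 2 → 16 -5
SUB     → 21
PUSH 3  → 21 3
MUL     → 63

63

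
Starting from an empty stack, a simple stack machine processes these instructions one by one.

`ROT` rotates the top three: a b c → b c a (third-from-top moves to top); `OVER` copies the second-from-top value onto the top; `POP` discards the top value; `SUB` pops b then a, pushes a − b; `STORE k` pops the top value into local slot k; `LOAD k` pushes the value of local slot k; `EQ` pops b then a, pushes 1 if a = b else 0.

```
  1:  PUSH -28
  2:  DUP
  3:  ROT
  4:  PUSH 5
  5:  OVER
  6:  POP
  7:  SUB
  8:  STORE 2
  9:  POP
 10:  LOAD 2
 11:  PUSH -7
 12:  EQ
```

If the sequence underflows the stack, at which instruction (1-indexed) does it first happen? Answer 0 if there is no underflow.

3

PUSH -28 -> -28
DUP      -> -28 -28
ROT  — needs 3 operands, stack has 2 → underflow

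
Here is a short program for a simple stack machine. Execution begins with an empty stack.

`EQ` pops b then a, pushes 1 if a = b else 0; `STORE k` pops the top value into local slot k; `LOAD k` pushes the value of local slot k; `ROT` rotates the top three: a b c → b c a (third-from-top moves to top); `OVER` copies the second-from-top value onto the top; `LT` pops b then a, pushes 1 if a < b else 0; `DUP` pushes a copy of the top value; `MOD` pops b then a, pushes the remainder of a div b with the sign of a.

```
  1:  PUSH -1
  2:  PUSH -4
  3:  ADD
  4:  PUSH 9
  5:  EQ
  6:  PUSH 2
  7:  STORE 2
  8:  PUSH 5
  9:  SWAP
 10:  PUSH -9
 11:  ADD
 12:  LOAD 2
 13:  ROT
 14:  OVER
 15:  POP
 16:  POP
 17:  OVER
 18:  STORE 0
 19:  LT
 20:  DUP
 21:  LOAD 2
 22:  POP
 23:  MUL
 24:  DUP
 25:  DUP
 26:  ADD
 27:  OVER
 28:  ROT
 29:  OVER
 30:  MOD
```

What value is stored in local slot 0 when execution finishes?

PUSH -1 : -1
PUSH -4 : -1 -4
ADD     : -5
PUSH 9  : -5 9
EQ      : 0
PUSH 2  : 0 2
STORE 2 : 0
PUSH 5  : 0 5
SWAP    : 5 0
PUSH -9 : 5 0 -9
ADD     : 5 -9
LOAD 2  : 5 -9 2
ROT     : -9 2 5
OVER    : -9 2 5 2
POP     : -9 2 5
POP     : -9 2
OVER    : -9 2 -9
STORE 0 : -9 2
LT      : 1
DUP     : 1 1
LOAD 2  : 1 1 2
POP     : 1 1
MUL     : 1
DUP     : 1 1
DUP     : 1 1 1
ADD     : 1 2
OVER    : 1 2 1
ROT     : 2 1 1
OVER    : 2 1 1 1
MOD     : 2 1 0

-9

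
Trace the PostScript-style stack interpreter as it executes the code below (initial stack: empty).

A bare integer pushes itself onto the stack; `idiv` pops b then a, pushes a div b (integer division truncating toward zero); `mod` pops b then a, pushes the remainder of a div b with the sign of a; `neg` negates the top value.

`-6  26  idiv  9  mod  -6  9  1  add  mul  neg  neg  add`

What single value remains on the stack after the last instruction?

-60

-6   : [-6]
26   : [-6, 26]
idiv : [0]
9    : [0, 9]
mod  : [0]
-6   : [0, -6]
9    : [0, -6, 9]
1    : [0, -6, 9, 1]
add  : [0, -6, 10]
mul  : [0, -60]
neg  : [0, 60]
neg  : [0, -60]
add  : [-60]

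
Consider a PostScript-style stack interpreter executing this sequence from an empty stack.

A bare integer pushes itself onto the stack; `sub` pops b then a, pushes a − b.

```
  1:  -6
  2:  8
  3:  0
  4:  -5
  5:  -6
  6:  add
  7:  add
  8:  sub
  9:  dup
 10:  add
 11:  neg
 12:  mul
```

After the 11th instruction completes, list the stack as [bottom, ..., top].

[-6, -38]

-6  -> [-6]
8   -> [-6, 8]
0   -> [-6, 8, 0]
-5  -> [-6, 8, 0, -5]
-6  -> [-6, 8, 0, -5, -6]
add -> [-6, 8, 0, -11]
add -> [-6, 8, -11]
sub -> [-6, 19]
dup -> [-6, 19, 19]
add -> [-6, 38]
neg -> [-6, -38]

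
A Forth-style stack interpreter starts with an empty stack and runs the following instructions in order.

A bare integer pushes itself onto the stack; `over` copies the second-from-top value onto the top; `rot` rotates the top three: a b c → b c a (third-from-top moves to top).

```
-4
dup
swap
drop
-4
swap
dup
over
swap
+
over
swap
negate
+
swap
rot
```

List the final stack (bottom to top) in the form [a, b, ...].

[4, -4, -4]

-4      -4
dup     -4 -4
swap    -4 -4
drop    -4
-4      -4 -4
swap    -4 -4
dup     -4 -4 -4
over    -4 -4 -4 -4
swap    -4 -4 -4 -4
+       -4 -4 -8
over    -4 -4 -8 -4
swap    -4 -4 -4 -8
negate  -4 -4 -4 8
+       -4 -4 4
swap    -4 4 -4
rot     4 -4 -4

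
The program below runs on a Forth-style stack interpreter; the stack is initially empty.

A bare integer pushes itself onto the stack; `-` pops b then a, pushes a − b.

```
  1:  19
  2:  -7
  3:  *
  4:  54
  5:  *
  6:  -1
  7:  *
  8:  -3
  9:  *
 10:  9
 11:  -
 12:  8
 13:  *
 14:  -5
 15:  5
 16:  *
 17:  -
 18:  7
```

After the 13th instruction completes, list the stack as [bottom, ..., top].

19 : [19]
-7 : [19, -7]
*  : [-133]
54 : [-133, 54]
*  : [-7182]
-1 : [-7182, -1]
*  : [7182]
-3 : [7182, -3]
*  : [-21546]
9  : [-21546, 9]
-  : [-21555]
8  : [-21555, 8]
*  : [-172440]

[-172440]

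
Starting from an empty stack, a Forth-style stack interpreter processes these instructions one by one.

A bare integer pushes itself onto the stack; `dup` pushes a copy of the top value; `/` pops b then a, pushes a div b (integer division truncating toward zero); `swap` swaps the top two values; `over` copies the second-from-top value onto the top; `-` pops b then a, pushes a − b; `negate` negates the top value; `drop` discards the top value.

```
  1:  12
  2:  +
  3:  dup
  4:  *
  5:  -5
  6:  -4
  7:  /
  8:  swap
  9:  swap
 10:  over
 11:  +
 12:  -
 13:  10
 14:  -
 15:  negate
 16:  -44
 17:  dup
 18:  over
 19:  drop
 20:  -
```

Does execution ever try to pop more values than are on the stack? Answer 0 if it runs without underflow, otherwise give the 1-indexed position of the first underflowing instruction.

12 -> [12]
+  — needs 2 operands, stack has 1 → underflow

2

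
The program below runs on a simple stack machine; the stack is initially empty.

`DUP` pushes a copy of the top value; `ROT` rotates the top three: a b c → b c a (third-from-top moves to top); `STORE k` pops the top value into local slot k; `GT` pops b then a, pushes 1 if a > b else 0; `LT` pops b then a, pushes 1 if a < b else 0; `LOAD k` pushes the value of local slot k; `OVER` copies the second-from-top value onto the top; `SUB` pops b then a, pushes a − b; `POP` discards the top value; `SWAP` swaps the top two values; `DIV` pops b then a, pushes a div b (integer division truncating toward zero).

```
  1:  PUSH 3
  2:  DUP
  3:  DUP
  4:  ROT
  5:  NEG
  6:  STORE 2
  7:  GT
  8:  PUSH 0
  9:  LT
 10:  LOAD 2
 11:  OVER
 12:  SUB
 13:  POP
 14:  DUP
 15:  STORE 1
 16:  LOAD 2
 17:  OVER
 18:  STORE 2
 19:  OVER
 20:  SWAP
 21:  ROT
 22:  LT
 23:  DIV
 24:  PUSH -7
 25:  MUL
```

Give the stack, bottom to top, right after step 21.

[0, -3, 0]

PUSH 3  -> [3]
DUP     -> [3, 3]
DUP     -> [3, 3, 3]
ROT     -> [3, 3, 3]
NEG     -> [3, 3, -3]
STORE 2 -> [3, 3]
GT      -> [0]
PUSH 0  -> [0, 0]
LT      -> [0]
LOAD 2  -> [0, -3]
OVER    -> [0, -3, 0]
SUB     -> [0, -3]
POP     -> [0]
DUP     -> [0, 0]
STORE 1 -> [0]
LOAD 2  -> [0, -3]
OVER    -> [0, -3, 0]
STORE 2 -> [0, -3]
OVER    -> [0, -3, 0]
SWAP    -> [0, 0, -3]
ROT     -> [0, -3, 0]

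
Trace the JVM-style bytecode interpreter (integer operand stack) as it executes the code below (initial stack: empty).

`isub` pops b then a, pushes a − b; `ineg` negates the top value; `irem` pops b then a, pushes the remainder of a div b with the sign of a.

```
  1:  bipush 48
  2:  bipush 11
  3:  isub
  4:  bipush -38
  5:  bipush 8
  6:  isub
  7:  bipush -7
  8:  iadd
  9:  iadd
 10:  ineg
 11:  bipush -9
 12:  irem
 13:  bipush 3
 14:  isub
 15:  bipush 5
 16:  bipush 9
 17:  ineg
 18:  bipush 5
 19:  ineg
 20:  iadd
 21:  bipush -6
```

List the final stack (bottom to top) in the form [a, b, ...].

[4, 5, -14, -6]

bipush 48  -> 48
bipush 11  -> 48 11
isub       -> 37
bipush -38 -> 37 -38
bipush 8   -> 37 -38 8
isub       -> 37 -46
bipush -7  -> 37 -46 -7
iadd       -> 37 -53
iadd       -> -16
ineg       -> 16
bipush -9  -> 16 -9
irem       -> 7
bipush 3   -> 7 3
isub       -> 4
bipush 5   -> 4 5
bipush 9   -> 4 5 9
ineg       -> 4 5 -9
bipush 5   -> 4 5 -9 5
ineg       -> 4 5 -9 -5
iadd       -> 4 5 -14
bipush -6  -> 4 5 -14 -6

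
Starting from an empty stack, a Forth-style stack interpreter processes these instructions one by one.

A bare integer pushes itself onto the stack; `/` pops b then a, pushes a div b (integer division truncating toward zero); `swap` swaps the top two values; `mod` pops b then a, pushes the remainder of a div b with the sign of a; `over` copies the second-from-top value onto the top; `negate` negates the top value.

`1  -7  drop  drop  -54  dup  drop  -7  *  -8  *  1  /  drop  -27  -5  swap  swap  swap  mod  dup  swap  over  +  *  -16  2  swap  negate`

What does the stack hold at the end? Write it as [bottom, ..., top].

1      -> 1
-7     -> 1 -7
drop   -> 1
drop   -> (empty)
-54    -> -54
dup    -> -54 -54
drop   -> -54
-7     -> -54 -7
*      -> 378
-8     -> 378 -8
*      -> -3024
1      -> -3024 1
/      -> -3024
drop   -> (empty)
-27    -> -27
-5     -> -27 -5
swap   -> -5 -27
swap   -> -27 -5
swap   -> -5 -27
mod    -> -5
dup    -> -5 -5
swap   -> -5 -5
over   -> -5 -5 -5
+      -> -5 -10
*      -> 50
-16    -> 50 -16
2      -> 50 -16 2
swap   -> 50 2 -16
negate -> 50 2 16

[50, 2, 16]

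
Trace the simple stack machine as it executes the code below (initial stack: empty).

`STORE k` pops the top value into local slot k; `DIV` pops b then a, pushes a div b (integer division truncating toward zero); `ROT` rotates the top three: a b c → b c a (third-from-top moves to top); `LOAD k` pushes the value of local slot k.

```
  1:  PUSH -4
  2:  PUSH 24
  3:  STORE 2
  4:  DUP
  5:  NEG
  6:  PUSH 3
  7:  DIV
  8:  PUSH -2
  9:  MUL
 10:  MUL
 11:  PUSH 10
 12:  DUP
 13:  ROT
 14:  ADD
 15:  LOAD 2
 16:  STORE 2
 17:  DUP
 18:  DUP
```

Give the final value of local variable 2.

PUSH -4 → [-4]
PUSH 24 → [-4, 24]
STORE 2 → [-4]
DUP     → [-4, -4]
NEG     → [-4, 4]
PUSH 3  → [-4, 4, 3]
DIV     → [-4, 1]
PUSH -2 → [-4, 1, -2]
MUL     → [-4, -2]
MUL     → [8]
PUSH 10 → [8, 10]
DUP     → [8, 10, 10]
ROT     → [10, 10, 8]
ADD     → [10, 18]
LOAD 2  → [10, 18, 24]
STORE 2 → [10, 18]
DUP     → [10, 18, 18]
DUP     → [10, 18, 18, 18]

24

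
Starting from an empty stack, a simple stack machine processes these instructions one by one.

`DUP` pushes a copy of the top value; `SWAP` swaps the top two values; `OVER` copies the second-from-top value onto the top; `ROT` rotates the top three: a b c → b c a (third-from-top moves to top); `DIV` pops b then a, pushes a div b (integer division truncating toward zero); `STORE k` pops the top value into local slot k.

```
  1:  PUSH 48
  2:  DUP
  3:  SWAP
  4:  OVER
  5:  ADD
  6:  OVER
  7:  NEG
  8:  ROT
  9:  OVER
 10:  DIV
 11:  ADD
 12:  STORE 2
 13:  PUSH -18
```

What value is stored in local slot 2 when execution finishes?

PUSH 48  : 48
DUP      : 48 48
SWAP     : 48 48
OVER     : 48 48 48
ADD      : 48 96
OVER     : 48 96 48
NEG      : 48 96 -48
ROT      : 96 -48 48
OVER     : 96 -48 48 -48
DIV      : 96 -48 -1
ADD      : 96 -49
STORE 2  : 96
PUSH -18 : 96 -18

-49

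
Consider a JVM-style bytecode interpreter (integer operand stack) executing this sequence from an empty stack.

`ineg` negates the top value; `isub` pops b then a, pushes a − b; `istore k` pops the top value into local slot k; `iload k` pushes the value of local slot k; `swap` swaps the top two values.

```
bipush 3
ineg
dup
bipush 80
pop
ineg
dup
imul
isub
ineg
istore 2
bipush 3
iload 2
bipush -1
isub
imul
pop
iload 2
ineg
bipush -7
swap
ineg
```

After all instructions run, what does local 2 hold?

12

bipush 3   3
ineg       -3
dup        -3 -3
bipush 80  -3 -3 80
pop        -3 -3
ineg       -3 3
dup        -3 3 3
imul       -3 9
isub       -12
ineg       12
istore 2   (empty)
bipush 3   3
iload 2    3 12
bipush -1  3 12 -1
isub       3 13
imul       39
pop        (empty)
iload 2    12
ineg       -12
bipush -7  -12 -7
swap       -7 -12
ineg       -7 12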